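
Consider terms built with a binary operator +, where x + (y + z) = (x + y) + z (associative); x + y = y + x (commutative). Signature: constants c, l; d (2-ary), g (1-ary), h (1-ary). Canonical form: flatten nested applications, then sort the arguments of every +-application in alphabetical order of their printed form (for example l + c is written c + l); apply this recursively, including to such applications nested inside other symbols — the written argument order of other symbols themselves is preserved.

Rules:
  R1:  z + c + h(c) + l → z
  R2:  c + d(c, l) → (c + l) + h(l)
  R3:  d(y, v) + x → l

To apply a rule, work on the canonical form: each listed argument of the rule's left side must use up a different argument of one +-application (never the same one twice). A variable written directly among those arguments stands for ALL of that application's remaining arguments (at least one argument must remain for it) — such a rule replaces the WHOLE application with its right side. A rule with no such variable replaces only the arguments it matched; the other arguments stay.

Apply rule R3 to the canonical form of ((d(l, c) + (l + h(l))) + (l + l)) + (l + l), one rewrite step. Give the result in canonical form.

Canonical form:  d(l, c) + h(l) + l + l + l + l + l
R3 matches:  uses d(l, c);  v := c, x := h(l) + l + l + l + l + l, y := l
Every leftover argument binds to the variable; the entire application is replaced.
New term:  l

Answer: l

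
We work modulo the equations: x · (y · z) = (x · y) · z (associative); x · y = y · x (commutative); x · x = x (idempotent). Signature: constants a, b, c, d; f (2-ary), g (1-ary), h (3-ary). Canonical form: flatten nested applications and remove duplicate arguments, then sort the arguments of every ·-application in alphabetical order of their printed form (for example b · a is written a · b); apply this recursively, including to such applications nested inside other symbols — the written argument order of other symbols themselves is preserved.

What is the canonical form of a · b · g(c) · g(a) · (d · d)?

Merge nested applications:  a · b · g(c) · g(a) · d · d
Idempotence:  drop duplicate d
Order the arguments:  a · b · d · g(a) · g(c)

Answer: a · b · d · g(a) · g(c)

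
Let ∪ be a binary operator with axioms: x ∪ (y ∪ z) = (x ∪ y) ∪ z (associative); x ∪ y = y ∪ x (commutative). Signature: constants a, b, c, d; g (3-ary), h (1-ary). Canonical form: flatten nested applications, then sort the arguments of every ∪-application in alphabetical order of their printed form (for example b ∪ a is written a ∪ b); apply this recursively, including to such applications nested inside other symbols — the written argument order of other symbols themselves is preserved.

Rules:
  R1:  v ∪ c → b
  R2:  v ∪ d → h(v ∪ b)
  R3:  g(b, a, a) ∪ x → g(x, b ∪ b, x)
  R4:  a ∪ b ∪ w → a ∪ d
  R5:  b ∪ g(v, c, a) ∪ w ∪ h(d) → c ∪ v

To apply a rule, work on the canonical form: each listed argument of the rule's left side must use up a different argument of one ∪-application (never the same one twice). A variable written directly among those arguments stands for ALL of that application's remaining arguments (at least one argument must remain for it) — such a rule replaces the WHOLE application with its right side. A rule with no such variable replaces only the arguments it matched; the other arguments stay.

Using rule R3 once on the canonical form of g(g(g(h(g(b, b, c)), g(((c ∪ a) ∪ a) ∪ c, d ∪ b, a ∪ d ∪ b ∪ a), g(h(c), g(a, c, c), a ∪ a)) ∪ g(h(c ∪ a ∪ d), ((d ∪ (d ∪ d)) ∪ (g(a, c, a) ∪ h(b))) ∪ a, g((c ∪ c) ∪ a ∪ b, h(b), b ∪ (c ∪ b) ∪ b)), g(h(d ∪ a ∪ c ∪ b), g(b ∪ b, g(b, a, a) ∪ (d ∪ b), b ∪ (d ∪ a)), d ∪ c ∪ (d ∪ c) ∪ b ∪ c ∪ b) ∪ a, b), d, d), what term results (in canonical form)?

Answer: g(g(g(h(a ∪ c ∪ d), a ∪ d ∪ d ∪ d ∪ g(a, c, a) ∪ h(b), g(a ∪ b ∪ c ∪ c, h(b), b ∪ b ∪ b ∪ c)) ∪ g(h(g(b, b, c)), g(a ∪ a ∪ c ∪ c, b ∪ d, a ∪ a ∪ b ∪ d), g(h(c), g(a, c, c), a ∪ a)), a ∪ g(h(a ∪ b ∪ c ∪ d), g(b ∪ b, g(b ∪ d, b ∪ b, b ∪ d), a ∪ b ∪ d), b ∪ b ∪ c ∪ c ∪ c ∪ d ∪ d), b), d, d)

Derivation:
Canonical form:  g(g(g(h(a ∪ c ∪ d), a ∪ d ∪ d ∪ d ∪ g(a, c, a) ∪ h(b), g(a ∪ b ∪ c ∪ c, h(b), b ∪ b ∪ b ∪ c)) ∪ g(h(g(b, b, c)), g(a ∪ a ∪ c ∪ c, b ∪ d, a ∪ a ∪ b ∪ d), g(h(c), g(a, c, c), a ∪ a)), a ∪ g(h(a ∪ b ∪ c ∪ d), g(b ∪ b, b ∪ d ∪ g(b, a, a), a ∪ b ∪ d), b ∪ b ∪ c ∪ c ∪ c ∪ d ∪ d), b), d, d)
Apply R3:  consuming g(b, a, a);  x := b ∪ d
Every leftover argument binds to the variable; the entire application is replaced.
Giving:  g(g(g(h(a ∪ c ∪ d), a ∪ d ∪ d ∪ d ∪ g(a, c, a) ∪ h(b), g(a ∪ b ∪ c ∪ c, h(b), b ∪ b ∪ b ∪ c)) ∪ g(h(g(b, b, c)), g(a ∪ a ∪ c ∪ c, b ∪ d, a ∪ a ∪ b ∪ d), g(h(c), g(a, c, c), a ∪ a)), a ∪ g(h(a ∪ b ∪ c ∪ d), g(b ∪ b, g(b ∪ d, b ∪ b, b ∪ d), a ∪ b ∪ d), b ∪ b ∪ c ∪ c ∪ c ∪ d ∪ d), b), d, d)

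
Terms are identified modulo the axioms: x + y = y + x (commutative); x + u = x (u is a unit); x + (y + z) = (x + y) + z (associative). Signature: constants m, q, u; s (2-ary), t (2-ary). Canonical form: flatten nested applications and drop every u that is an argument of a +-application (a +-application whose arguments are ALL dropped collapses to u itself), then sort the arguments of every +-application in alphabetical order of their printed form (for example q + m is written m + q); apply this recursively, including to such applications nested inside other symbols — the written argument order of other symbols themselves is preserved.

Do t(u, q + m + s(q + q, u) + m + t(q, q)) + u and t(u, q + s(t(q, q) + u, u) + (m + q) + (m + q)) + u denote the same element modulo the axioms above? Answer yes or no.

Left:  t(u, q + m + s(q + q, u) + m + t(q, q)) + u
  Canonicalize subterm:  t(u, q + m + s(q + q, u) + m + t(q, q))  →  t(u, m + m + q + s(q + q, u) + t(q, q))
  Unit:  drop u
  Order the arguments:  t(u, m + m + q + s(q + q, u) + t(q, q))
Right:  t(u, q + s(t(q, q) + u, u) + (m + q) + (m + q)) + u
  Canonicalize subterm:  t(u, q + s(t(q, q) + u, u) + (m + q) + (m + q))  →  t(u, m + m + q + q + q + s(t(q, q), u))
  Unit:  drop u
  Sort arguments:  t(u, m + m + q + q + q + s(t(q, q), u))

Answer: no — t(u, m + m + q + s(q + q, u) + t(q, q)) vs t(u, m + m + q + q + q + s(t(q, q), u))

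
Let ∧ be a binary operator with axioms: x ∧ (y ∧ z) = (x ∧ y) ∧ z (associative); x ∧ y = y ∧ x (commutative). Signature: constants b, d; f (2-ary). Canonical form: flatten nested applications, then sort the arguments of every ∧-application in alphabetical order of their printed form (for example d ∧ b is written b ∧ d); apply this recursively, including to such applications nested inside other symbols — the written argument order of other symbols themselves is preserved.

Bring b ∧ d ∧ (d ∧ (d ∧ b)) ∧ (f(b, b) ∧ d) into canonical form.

Merge nested applications:  b ∧ d ∧ d ∧ d ∧ b ∧ f(b, b) ∧ d
Order the arguments:  b ∧ b ∧ d ∧ d ∧ d ∧ d ∧ f(b, b)

Answer: b ∧ b ∧ d ∧ d ∧ d ∧ d ∧ f(b, b)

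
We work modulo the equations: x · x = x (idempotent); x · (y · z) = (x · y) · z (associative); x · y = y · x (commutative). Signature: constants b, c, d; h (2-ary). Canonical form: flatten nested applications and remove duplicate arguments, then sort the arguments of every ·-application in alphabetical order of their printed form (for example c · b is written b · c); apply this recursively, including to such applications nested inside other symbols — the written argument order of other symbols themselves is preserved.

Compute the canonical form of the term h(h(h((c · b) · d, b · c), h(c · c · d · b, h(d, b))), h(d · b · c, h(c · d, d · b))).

Focus inside:  c · c · d · b
Idempotence:  drop duplicate c
Sort arguments:  b · c · d
Rebuild:  h(h(h(b · c · d, b · c), h(b · c · d, h(d, b))), h(b · c · d, h(c · d, b · d)))

Answer: h(h(h(b · c · d, b · c), h(b · c · d, h(d, b))), h(b · c · d, h(c · d, b · d)))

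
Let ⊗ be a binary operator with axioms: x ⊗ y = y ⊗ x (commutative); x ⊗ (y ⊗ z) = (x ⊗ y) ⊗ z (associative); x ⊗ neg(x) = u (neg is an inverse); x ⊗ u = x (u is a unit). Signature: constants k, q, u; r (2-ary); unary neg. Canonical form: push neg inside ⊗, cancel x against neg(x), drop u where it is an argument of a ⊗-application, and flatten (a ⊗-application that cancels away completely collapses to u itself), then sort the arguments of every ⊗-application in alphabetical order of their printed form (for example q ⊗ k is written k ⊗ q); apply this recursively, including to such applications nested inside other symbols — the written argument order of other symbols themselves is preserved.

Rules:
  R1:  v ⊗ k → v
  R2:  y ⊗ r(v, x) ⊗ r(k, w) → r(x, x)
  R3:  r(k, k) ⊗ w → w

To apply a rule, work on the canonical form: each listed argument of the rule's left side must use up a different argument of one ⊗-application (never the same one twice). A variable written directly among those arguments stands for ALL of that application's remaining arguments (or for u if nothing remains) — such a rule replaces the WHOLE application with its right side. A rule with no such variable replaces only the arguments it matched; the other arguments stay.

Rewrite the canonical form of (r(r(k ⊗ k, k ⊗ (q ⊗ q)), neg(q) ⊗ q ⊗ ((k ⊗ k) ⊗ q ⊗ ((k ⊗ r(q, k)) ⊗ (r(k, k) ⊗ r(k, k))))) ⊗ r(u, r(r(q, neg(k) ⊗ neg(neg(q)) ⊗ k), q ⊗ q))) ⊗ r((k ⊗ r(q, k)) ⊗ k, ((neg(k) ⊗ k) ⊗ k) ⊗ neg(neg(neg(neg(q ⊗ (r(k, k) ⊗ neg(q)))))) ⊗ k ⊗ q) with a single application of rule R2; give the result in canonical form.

Answer: r(k ⊗ k ⊗ r(q, k), k ⊗ k ⊗ q ⊗ r(k, k)) ⊗ r(r(k ⊗ k, k ⊗ q ⊗ q), r(k, k)) ⊗ r(u, r(r(q, q), q ⊗ q))

Derivation:
Canonical form:  r(k ⊗ k ⊗ r(q, k), k ⊗ k ⊗ q ⊗ r(k, k)) ⊗ r(r(k ⊗ k, k ⊗ q ⊗ q), k ⊗ k ⊗ k ⊗ q ⊗ r(k, k) ⊗ r(k, k) ⊗ r(q, k)) ⊗ r(u, r(r(q, q), q ⊗ q))
Match R2:  consume r(k, k), r(k, k);  v := k, w := k, x := k, y := k ⊗ k ⊗ k ⊗ q ⊗ r(q, k)
The variable takes the whole remainder — replace the entire application.
Result:  r(k ⊗ k ⊗ r(q, k), k ⊗ k ⊗ q ⊗ r(k, k)) ⊗ r(r(k ⊗ k, k ⊗ q ⊗ q), r(k, k)) ⊗ r(u, r(r(q, q), q ⊗ q))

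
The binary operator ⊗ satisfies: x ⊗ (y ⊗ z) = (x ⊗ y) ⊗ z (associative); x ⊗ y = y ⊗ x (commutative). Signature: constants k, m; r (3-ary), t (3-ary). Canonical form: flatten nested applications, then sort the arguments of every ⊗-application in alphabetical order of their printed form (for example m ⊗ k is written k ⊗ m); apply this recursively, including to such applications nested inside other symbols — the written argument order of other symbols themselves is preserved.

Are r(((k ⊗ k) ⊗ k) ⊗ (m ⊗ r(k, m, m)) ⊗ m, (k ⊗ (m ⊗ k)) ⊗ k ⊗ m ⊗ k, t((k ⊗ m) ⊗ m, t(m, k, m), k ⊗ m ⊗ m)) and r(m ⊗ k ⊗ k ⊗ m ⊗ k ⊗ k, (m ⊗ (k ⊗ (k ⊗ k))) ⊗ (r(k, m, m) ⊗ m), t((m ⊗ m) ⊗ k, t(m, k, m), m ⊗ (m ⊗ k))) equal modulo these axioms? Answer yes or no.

Left:  r(((k ⊗ k) ⊗ k) ⊗ (m ⊗ r(k, m, m)) ⊗ m, (k ⊗ (m ⊗ k)) ⊗ k ⊗ m ⊗ k, t((k ⊗ m) ⊗ m, t(m, k, m), k ⊗ m ⊗ m))
  Descend into:  ((k ⊗ k) ⊗ k) ⊗ (m ⊗ r(k, m, m)) ⊗ m
  Un-nest:  k ⊗ k ⊗ k ⊗ m ⊗ r(k, m, m) ⊗ m
  Sort arguments:  k ⊗ k ⊗ k ⊗ m ⊗ m ⊗ r(k, m, m)
  Put back:  r(k ⊗ k ⊗ k ⊗ m ⊗ m ⊗ r(k, m, m), k ⊗ k ⊗ k ⊗ k ⊗ m ⊗ m, t(k ⊗ m ⊗ m, t(m, k, m), k ⊗ m ⊗ m))
Right:  r(m ⊗ k ⊗ k ⊗ m ⊗ k ⊗ k, (m ⊗ (k ⊗ (k ⊗ k))) ⊗ (r(k, m, m) ⊗ m), t((m ⊗ m) ⊗ k, t(m, k, m), m ⊗ (m ⊗ k)))
  Work inside:  (m ⊗ (k ⊗ (k ⊗ k))) ⊗ (r(k, m, m) ⊗ m)
  Un-nest:  m ⊗ k ⊗ k ⊗ k ⊗ r(k, m, m) ⊗ m
  Sort:  k ⊗ k ⊗ k ⊗ m ⊗ m ⊗ r(k, m, m)
  Rebuild:  r(k ⊗ k ⊗ k ⊗ k ⊗ m ⊗ m, k ⊗ k ⊗ k ⊗ m ⊗ m ⊗ r(k, m, m), t(k ⊗ m ⊗ m, t(m, k, m), k ⊗ m ⊗ m))

Answer: no — r(k ⊗ k ⊗ k ⊗ m ⊗ m ⊗ r(k, m, m), k ⊗ k ⊗ k ⊗ k ⊗ m ⊗ m, t(k ⊗ m ⊗ m, t(m, k, m), k ⊗ m ⊗ m)) vs r(k ⊗ k ⊗ k ⊗ k ⊗ m ⊗ m, k ⊗ k ⊗ k ⊗ m ⊗ m ⊗ r(k, m, m), t(k ⊗ m ⊗ m, t(m, k, m), k ⊗ m ⊗ m))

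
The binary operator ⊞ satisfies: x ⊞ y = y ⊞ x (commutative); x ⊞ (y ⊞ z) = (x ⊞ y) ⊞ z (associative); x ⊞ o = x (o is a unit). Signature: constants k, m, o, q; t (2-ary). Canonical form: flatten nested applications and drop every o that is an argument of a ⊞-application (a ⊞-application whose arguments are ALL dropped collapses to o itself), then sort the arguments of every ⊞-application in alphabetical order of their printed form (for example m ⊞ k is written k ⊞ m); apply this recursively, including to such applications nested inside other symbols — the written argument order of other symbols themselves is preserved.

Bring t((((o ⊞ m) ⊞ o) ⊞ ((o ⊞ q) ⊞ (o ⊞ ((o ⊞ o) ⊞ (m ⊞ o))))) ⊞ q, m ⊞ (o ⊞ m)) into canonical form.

Focus inside:  (((o ⊞ m) ⊞ o) ⊞ ((o ⊞ q) ⊞ (o ⊞ ((o ⊞ o) ⊞ (m ⊞ o))))) ⊞ q
Un-nest:  o ⊞ m ⊞ o ⊞ o ⊞ q ⊞ o ⊞ o ⊞ o ⊞ m ⊞ o ⊞ q
Unit:  drop o (×7)
Sort arguments:  m ⊞ m ⊞ q ⊞ q
Put back:  t(m ⊞ m ⊞ q ⊞ q, m ⊞ m)

Answer: t(m ⊞ m ⊞ q ⊞ q, m ⊞ m)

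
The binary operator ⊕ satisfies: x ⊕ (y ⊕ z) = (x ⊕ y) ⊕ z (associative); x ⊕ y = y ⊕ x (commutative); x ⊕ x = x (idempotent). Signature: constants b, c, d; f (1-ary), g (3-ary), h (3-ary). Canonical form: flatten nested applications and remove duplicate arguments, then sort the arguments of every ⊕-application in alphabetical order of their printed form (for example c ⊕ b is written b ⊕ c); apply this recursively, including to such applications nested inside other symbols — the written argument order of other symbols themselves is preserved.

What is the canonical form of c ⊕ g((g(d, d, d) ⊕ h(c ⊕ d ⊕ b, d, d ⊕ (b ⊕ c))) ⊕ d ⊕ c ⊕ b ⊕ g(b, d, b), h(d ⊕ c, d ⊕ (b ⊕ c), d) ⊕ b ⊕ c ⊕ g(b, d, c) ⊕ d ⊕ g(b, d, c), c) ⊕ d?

Answer: c ⊕ d ⊕ g(b ⊕ c ⊕ d ⊕ g(b, d, b) ⊕ g(d, d, d) ⊕ h(b ⊕ c ⊕ d, d, b ⊕ c ⊕ d), b ⊕ c ⊕ d ⊕ g(b, d, c) ⊕ h(c ⊕ d, b ⊕ c ⊕ d, d), c)

Derivation:
Canonicalize subterm:  g((g(d, d, d) ⊕ h(c ⊕ d ⊕ b, d, d ⊕ (b ⊕ c))) ⊕ d ⊕ c ⊕ b ⊕ g(b, d, b), h(d ⊕ c, d ⊕ (b ⊕ c), d) ⊕ b ⊕ c ⊕ g(b, d, c) ⊕ d ⊕ g(b, d, c), c)  →  g(b ⊕ c ⊕ d ⊕ g(b, d, b) ⊕ g(d, d, d) ⊕ h(b ⊕ c ⊕ d, d, b ⊕ c ⊕ d), b ⊕ c ⊕ d ⊕ g(b, d, c) ⊕ h(c ⊕ d, b ⊕ c ⊕ d, d), c)
Sort arguments:  c ⊕ d ⊕ g(b ⊕ c ⊕ d ⊕ g(b, d, b) ⊕ g(d, d, d) ⊕ h(b ⊕ c ⊕ d, d, b ⊕ c ⊕ d), b ⊕ c ⊕ d ⊕ g(b, d, c) ⊕ h(c ⊕ d, b ⊕ c ⊕ d, d), c)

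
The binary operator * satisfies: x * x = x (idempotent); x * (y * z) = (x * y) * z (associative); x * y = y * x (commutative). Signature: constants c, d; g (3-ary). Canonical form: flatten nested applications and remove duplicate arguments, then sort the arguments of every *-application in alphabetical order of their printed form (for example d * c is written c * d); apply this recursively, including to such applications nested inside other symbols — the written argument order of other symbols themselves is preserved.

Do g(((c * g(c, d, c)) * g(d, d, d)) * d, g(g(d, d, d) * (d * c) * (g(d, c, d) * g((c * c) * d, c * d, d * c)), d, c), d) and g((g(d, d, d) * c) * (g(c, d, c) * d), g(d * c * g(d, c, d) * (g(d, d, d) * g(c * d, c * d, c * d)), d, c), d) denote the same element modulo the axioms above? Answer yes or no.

Left:  g(((c * g(c, d, c)) * g(d, d, d)) * d, g(g(d, d, d) * (d * c) * (g(d, c, d) * g((c * c) * d, c * d, d * c)), d, c), d)
  Focus inside:  g(d, d, d) * (d * c) * (g(d, c, d) * g((c * c) * d, c * d, d * c))
  Un-nest:  g(d, d, d) * d * c * g(d, c, d) * g((c * c) * d, c * d, d * c)
  Inside:  g((c * c) * d, c * d, d * c)  →  g(c * d, c * d, c * d)
  Order the arguments:  c * d * g(c * d, c * d, c * d) * g(d, c, d) * g(d, d, d)
  Put back:  g(c * d * g(c, d, c) * g(d, d, d), g(c * d * g(c * d, c * d, c * d) * g(d, c, d) * g(d, d, d), d, c), d)
Right:  g((g(d, d, d) * c) * (g(c, d, c) * d), g(d * c * g(d, c, d) * (g(d, d, d) * g(c * d, c * d, c * d)), d, c), d)
  Focus inside:  d * c * g(d, c, d) * (g(d, d, d) * g(c * d, c * d, c * d))
  Flatten:  d * c * g(d, c, d) * g(d, d, d) * g(c * d, c * d, c * d)
  Sort arguments:  c * d * g(c * d, c * d, c * d) * g(d, c, d) * g(d, d, d)
  Rebuild:  g(c * d * g(c, d, c) * g(d, d, d), g(c * d * g(c * d, c * d, c * d) * g(d, c, d) * g(d, d, d), d, c), d)

Answer: yes — both canonical forms are g(c * d * g(c, d, c) * g(d, d, d), g(c * d * g(c * d, c * d, c * d) * g(d, c, d) * g(d, d, d), d, c), d)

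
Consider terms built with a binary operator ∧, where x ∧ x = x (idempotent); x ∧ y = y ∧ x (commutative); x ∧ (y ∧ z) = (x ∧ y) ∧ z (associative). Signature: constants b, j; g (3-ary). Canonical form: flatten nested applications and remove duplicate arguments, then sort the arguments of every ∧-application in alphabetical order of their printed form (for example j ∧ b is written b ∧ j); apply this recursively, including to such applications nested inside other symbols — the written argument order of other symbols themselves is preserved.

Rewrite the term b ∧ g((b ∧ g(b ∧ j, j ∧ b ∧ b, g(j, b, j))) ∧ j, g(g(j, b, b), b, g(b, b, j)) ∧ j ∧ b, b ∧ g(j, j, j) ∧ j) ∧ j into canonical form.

Answer: b ∧ g(b ∧ g(b ∧ j, b ∧ j, g(j, b, j)) ∧ j, b ∧ g(g(j, b, b), b, g(b, b, j)) ∧ j, b ∧ g(j, j, j) ∧ j) ∧ j

Derivation:
Canonicalize subterm:  g((b ∧ g(b ∧ j, j ∧ b ∧ b, g(j, b, j))) ∧ j, g(g(j, b, b), b, g(b, b, j)) ∧ j ∧ b, b ∧ g(j, j, j) ∧ j)  →  g(b ∧ g(b ∧ j, b ∧ j, g(j, b, j)) ∧ j, b ∧ g(g(j, b, b), b, g(b, b, j)) ∧ j, b ∧ g(j, j, j) ∧ j)
Order the arguments:  b ∧ g(b ∧ g(b ∧ j, b ∧ j, g(j, b, j)) ∧ j, b ∧ g(g(j, b, b), b, g(b, b, j)) ∧ j, b ∧ g(j, j, j) ∧ j) ∧ j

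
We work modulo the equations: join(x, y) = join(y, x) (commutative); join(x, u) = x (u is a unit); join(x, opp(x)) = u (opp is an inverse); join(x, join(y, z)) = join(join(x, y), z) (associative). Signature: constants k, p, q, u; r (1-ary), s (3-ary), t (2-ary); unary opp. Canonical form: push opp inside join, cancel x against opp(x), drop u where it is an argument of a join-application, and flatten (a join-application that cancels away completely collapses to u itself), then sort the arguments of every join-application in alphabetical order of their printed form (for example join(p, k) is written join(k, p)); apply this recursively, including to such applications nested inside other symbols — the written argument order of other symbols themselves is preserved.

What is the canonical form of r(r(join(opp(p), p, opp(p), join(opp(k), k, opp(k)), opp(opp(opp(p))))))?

Work inside:  join(opp(p), p, opp(p), join(opp(k), k, opp(k)), opp(opp(opp(p))))
Push opp inside:  distribute opp over join and collapse double opp
Combine occurrences:  join(opp(p), opp(p), opp(k))
Order the arguments:  join(opp(k), opp(p), opp(p))
Rebuild:  r(r(join(opp(k), opp(p), opp(p))))

Answer: r(r(join(opp(k), opp(p), opp(p))))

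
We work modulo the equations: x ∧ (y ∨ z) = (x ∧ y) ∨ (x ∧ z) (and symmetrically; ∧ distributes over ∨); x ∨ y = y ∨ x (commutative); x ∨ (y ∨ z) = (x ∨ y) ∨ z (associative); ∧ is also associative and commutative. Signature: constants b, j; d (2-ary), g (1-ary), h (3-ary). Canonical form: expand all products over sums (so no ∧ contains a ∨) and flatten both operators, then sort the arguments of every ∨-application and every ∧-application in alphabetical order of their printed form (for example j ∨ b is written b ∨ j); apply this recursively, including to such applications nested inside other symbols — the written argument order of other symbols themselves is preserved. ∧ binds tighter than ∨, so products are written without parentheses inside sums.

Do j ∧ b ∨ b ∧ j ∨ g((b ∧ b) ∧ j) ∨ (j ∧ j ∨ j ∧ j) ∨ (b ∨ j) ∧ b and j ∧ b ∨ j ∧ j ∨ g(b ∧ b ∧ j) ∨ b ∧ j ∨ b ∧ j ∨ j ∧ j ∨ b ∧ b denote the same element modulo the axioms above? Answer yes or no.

Answer: yes — both canonical forms are b ∧ b ∨ b ∧ j ∨ b ∧ j ∨ b ∧ j ∨ g(b ∧ b ∧ j) ∨ j ∧ j ∨ j ∧ j

Derivation:
Left:  j ∧ b ∨ b ∧ j ∨ g((b ∧ b) ∧ j) ∨ (j ∧ j ∨ j ∧ j) ∨ (b ∨ j) ∧ b
  Distribute:  b ∧ j ∨ b ∧ j ∨ g(b ∧ b ∧ j) ∨ j ∧ j ∨ j ∧ j ∨ b ∧ b ∨ b ∧ j
  Sort arguments:  b ∧ b ∨ b ∧ j ∨ b ∧ j ∨ b ∧ j ∨ g(b ∧ b ∧ j) ∨ j ∧ j ∨ j ∧ j
Right:  j ∧ b ∨ j ∧ j ∨ g(b ∧ b ∧ j) ∨ b ∧ j ∨ b ∧ j ∨ j ∧ j ∨ b ∧ b
  Flatten:  b ∧ j ∨ j ∧ j ∨ g(b ∧ b ∧ j) ∨ b ∧ j ∨ b ∧ j ∨ j ∧ j ∨ b ∧ b
  Order the arguments:  b ∧ b ∨ b ∧ j ∨ b ∧ j ∨ b ∧ j ∨ g(b ∧ b ∧ j) ∨ j ∧ j ∨ j ∧ j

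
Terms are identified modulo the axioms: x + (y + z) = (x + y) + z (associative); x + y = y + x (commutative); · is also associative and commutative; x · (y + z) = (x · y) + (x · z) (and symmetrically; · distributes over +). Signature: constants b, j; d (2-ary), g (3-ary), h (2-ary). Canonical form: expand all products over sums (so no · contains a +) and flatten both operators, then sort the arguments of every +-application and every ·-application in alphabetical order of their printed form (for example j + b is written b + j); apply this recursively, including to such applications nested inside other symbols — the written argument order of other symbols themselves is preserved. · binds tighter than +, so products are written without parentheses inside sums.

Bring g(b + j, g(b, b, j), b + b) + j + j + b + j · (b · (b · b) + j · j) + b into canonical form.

Distribute:  g(b + j, g(b, b, j), b + b) + j + j + b + b · b · b · j + j · j · j + b
Sort:  b + b + b · b · b · j + g(b + j, g(b, b, j), b + b) + j + j + j · j · j

Answer: b + b + b · b · b · j + g(b + j, g(b, b, j), b + b) + j + j + j · j · j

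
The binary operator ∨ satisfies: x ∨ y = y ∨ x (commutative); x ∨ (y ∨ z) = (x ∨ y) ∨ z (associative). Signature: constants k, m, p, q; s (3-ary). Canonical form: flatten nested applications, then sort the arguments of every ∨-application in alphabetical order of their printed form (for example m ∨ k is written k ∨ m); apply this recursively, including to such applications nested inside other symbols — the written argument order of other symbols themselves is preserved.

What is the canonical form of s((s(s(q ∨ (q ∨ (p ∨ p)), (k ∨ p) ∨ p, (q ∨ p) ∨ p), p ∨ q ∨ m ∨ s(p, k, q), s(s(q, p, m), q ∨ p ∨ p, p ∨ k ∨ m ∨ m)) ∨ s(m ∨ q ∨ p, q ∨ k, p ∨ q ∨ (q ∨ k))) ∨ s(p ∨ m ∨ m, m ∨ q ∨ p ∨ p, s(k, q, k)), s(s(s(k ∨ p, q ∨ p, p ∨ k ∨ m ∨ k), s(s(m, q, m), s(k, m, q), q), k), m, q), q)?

Focus inside:  (s(s(q ∨ (q ∨ (p ∨ p)), (k ∨ p) ∨ p, (q ∨ p) ∨ p), p ∨ q ∨ m ∨ s(p, k, q), s(s(q, p, m), q ∨ p ∨ p, p ∨ k ∨ m ∨ m)) ∨ s(m ∨ q ∨ p, q ∨ k, p ∨ q ∨ (q ∨ k))) ∨ s(p ∨ m ∨ m, m ∨ q ∨ p ∨ p, s(k, q, k))
Merge nested applications:  s(s(q ∨ (q ∨ (p ∨ p)), (k ∨ p) ∨ p, (q ∨ p) ∨ p), p ∨ q ∨ m ∨ s(p, k, q), s(s(q, p, m), q ∨ p ∨ p, p ∨ k ∨ m ∨ m)) ∨ s(m ∨ q ∨ p, q ∨ k, p ∨ q ∨ (q ∨ k)) ∨ s(p ∨ m ∨ m, m ∨ q ∨ p ∨ p, s(k, q, k))
Inside:  s(s(q ∨ (q ∨ (p ∨ p)), (k ∨ p) ∨ p, (q ∨ p) ∨ p), p ∨ q ∨ m ∨ s(p, k, q), s(s(q, p, m), q ∨ p ∨ p, p ∨ k ∨ m ∨ m))  →  s(s(p ∨ p ∨ q ∨ q, k ∨ p ∨ p, p ∨ p ∨ q), m ∨ p ∨ q ∨ s(p, k, q), s(s(q, p, m), p ∨ p ∨ q, k ∨ m ∨ m ∨ p))
Canonicalize subterm:  s(m ∨ q ∨ p, q ∨ k, p ∨ q ∨ (q ∨ k))  →  s(m ∨ p ∨ q, k ∨ q, k ∨ p ∨ q ∨ q)
Inside:  s(p ∨ m ∨ m, m ∨ q ∨ p ∨ p, s(k, q, k))  →  s(m ∨ m ∨ p, m ∨ p ∨ p ∨ q, s(k, q, k))
Order the arguments:  s(m ∨ m ∨ p, m ∨ p ∨ p ∨ q, s(k, q, k)) ∨ s(m ∨ p ∨ q, k ∨ q, k ∨ p ∨ q ∨ q) ∨ s(s(p ∨ p ∨ q ∨ q, k ∨ p ∨ p, p ∨ p ∨ q), m ∨ p ∨ q ∨ s(p, k, q), s(s(q, p, m), p ∨ p ∨ q, k ∨ m ∨ m ∨ p))
Put back:  s(s(m ∨ m ∨ p, m ∨ p ∨ p ∨ q, s(k, q, k)) ∨ s(m ∨ p ∨ q, k ∨ q, k ∨ p ∨ q ∨ q) ∨ s(s(p ∨ p ∨ q ∨ q, k ∨ p ∨ p, p ∨ p ∨ q), m ∨ p ∨ q ∨ s(p, k, q), s(s(q, p, m), p ∨ p ∨ q, k ∨ m ∨ m ∨ p)), s(s(s(k ∨ p, p ∨ q, k ∨ k ∨ m ∨ p), s(s(m, q, m), s(k, m, q), q), k), m, q), q)

Answer: s(s(m ∨ m ∨ p, m ∨ p ∨ p ∨ q, s(k, q, k)) ∨ s(m ∨ p ∨ q, k ∨ q, k ∨ p ∨ q ∨ q) ∨ s(s(p ∨ p ∨ q ∨ q, k ∨ p ∨ p, p ∨ p ∨ q), m ∨ p ∨ q ∨ s(p, k, q), s(s(q, p, m), p ∨ p ∨ q, k ∨ m ∨ m ∨ p)), s(s(s(k ∨ p, p ∨ q, k ∨ k ∨ m ∨ p), s(s(m, q, m), s(k, m, q), q), k), m, q), q)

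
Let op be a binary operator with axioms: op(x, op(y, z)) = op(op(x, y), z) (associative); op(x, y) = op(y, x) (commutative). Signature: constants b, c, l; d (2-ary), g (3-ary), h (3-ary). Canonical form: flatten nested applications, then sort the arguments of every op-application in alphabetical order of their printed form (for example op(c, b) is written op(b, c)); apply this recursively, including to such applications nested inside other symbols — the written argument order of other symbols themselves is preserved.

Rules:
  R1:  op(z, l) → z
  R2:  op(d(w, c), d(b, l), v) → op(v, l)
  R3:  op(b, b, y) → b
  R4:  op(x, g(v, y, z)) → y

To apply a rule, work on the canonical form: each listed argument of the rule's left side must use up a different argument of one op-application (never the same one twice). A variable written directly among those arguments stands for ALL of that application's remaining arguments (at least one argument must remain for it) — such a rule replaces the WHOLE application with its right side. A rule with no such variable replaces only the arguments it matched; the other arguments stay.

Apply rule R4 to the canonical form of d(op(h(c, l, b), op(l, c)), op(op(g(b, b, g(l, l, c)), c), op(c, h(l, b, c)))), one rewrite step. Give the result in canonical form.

Answer: d(op(c, h(c, l, b), l), b)

Derivation:
Canonical form:  d(op(c, h(c, l, b), l), op(c, c, g(b, b, g(l, l, c)), h(l, b, c)))
Match R4:  consume g(b, b, g(l, l, c));  v := b, x := op(c, c, h(l, b, c)), y := b, z := g(l, l, c)
Every leftover argument binds to the variable; the entire application is replaced.
New term:  d(op(c, h(c, l, b), l), b)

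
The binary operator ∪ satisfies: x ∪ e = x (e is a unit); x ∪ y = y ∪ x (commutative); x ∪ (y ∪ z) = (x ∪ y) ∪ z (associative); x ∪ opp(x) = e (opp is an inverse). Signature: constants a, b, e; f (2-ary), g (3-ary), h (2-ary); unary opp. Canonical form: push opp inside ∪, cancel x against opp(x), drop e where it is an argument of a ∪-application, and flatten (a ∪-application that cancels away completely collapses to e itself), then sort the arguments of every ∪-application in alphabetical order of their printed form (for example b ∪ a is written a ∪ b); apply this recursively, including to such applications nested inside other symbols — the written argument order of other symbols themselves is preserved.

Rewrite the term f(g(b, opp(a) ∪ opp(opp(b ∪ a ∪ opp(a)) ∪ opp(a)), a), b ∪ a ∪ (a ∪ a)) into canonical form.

Answer: f(g(b, b, a), a ∪ a ∪ a ∪ b)

Derivation:
Focus inside:  opp(a) ∪ opp(opp(b ∪ a ∪ opp(a)) ∪ opp(a))
Push opp inside:  distribute opp over ∪ and collapse double opp
Cancel inverse pairs:  a cancels
Collect:  b
Rebuild:  f(g(b, b, a), a ∪ a ∪ a ∪ b)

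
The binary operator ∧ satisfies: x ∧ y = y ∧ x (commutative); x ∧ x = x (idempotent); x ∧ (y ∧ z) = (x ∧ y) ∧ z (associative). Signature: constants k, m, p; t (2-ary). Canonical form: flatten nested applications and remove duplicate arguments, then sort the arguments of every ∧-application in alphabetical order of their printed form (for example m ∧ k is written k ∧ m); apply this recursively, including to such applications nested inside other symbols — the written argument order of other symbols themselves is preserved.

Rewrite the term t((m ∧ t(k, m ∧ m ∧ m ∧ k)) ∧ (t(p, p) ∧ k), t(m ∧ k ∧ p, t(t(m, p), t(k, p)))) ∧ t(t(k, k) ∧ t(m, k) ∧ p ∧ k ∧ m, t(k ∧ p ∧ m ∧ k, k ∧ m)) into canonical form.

Answer: t(k ∧ m ∧ p ∧ t(k, k) ∧ t(m, k), t(k ∧ m ∧ p, k ∧ m)) ∧ t(k ∧ m ∧ t(k, k ∧ m) ∧ t(p, p), t(k ∧ m ∧ p, t(t(m, p), t(k, p))))

Derivation:
Canonicalize subterm:  t((m ∧ t(k, m ∧ m ∧ m ∧ k)) ∧ (t(p, p) ∧ k), t(m ∧ k ∧ p, t(t(m, p), t(k, p))))  →  t(k ∧ m ∧ t(k, k ∧ m) ∧ t(p, p), t(k ∧ m ∧ p, t(t(m, p), t(k, p))))
Simplify inside:  t(t(k, k) ∧ t(m, k) ∧ p ∧ k ∧ m, t(k ∧ p ∧ m ∧ k, k ∧ m))  →  t(k ∧ m ∧ p ∧ t(k, k) ∧ t(m, k), t(k ∧ m ∧ p, k ∧ m))
Sort:  t(k ∧ m ∧ p ∧ t(k, k) ∧ t(m, k), t(k ∧ m ∧ p, k ∧ m)) ∧ t(k ∧ m ∧ t(k, k ∧ m) ∧ t(p, p), t(k ∧ m ∧ p, t(t(m, p), t(k, p))))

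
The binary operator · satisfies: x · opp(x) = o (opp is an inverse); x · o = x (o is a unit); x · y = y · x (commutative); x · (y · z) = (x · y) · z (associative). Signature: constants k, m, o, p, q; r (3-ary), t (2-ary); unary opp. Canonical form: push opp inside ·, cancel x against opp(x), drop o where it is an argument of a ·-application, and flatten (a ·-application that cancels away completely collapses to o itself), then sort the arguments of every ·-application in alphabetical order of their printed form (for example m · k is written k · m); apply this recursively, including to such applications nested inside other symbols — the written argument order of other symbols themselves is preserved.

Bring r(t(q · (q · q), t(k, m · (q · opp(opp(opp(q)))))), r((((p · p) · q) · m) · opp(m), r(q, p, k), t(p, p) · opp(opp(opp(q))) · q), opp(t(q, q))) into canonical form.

Focus inside:  (((p · p) · q) · m) · opp(m)
Inverses cancel:  m cancels
Collect:  p · p · q
Reassemble:  r(t(q · q · q, t(k, m)), r(p · p · q, r(q, p, k), t(p, p)), opp(t(q, q)))

Answer: r(t(q · q · q, t(k, m)), r(p · p · q, r(q, p, k), t(p, p)), opp(t(q, q)))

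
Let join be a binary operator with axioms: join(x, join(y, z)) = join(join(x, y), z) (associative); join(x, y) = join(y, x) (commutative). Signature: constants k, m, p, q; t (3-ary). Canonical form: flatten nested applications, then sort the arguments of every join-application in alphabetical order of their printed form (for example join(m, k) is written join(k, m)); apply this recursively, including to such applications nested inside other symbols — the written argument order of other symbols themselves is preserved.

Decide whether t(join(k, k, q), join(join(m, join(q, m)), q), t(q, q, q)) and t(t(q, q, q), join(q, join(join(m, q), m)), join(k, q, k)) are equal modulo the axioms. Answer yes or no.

Left:  t(join(k, k, q), join(join(m, join(q, m)), q), t(q, q, q))
  Descend into:  join(join(m, join(q, m)), q)
  Un-nest:  join(m, q, m, q)
  Sort arguments:  join(m, m, q, q)
  Put back:  t(join(k, k, q), join(m, m, q, q), t(q, q, q))
Right:  t(t(q, q, q), join(q, join(join(m, q), m)), join(k, q, k))
  Work inside:  join(q, join(join(m, q), m))
  Flatten:  join(q, m, q, m)
  Sort arguments:  join(m, m, q, q)
  Rebuild:  t(t(q, q, q), join(m, m, q, q), join(k, k, q))

Answer: no — t(join(k, k, q), join(m, m, q, q), t(q, q, q)) vs t(t(q, q, q), join(m, m, q, q), join(k, k, q))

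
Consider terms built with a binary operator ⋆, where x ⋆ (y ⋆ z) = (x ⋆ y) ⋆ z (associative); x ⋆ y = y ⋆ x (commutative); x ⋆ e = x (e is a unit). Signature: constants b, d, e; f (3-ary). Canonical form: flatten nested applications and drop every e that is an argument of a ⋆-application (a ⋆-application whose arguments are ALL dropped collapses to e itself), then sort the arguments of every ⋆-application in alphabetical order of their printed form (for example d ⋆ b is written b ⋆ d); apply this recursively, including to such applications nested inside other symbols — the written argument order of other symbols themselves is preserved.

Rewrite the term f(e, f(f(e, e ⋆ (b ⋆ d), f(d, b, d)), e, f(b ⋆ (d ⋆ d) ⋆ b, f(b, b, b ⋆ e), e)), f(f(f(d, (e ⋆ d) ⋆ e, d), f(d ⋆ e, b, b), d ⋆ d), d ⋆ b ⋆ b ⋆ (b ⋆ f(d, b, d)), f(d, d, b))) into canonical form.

Work inside:  d ⋆ b ⋆ b ⋆ (b ⋆ f(d, b, d))
Merge nested applications:  d ⋆ b ⋆ b ⋆ b ⋆ f(d, b, d)
Sort:  b ⋆ b ⋆ b ⋆ d ⋆ f(d, b, d)
Rebuild:  f(e, f(f(e, b ⋆ d, f(d, b, d)), e, f(b ⋆ b ⋆ d ⋆ d, f(b, b, b), e)), f(f(f(d, d, d), f(d, b, b), d ⋆ d), b ⋆ b ⋆ b ⋆ d ⋆ f(d, b, d), f(d, d, b)))

Answer: f(e, f(f(e, b ⋆ d, f(d, b, d)), e, f(b ⋆ b ⋆ d ⋆ d, f(b, b, b), e)), f(f(f(d, d, d), f(d, b, b), d ⋆ d), b ⋆ b ⋆ b ⋆ d ⋆ f(d, b, d), f(d, d, b)))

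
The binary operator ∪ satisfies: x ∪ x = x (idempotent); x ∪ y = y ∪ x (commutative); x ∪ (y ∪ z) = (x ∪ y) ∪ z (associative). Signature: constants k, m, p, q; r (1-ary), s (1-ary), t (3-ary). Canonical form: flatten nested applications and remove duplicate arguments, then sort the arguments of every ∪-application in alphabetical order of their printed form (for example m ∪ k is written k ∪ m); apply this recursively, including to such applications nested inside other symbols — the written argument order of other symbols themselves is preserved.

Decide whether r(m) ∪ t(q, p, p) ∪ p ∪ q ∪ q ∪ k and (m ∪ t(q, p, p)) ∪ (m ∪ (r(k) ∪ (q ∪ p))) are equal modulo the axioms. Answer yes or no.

Answer: no — k ∪ p ∪ q ∪ r(m) ∪ t(q, p, p) vs m ∪ p ∪ q ∪ r(k) ∪ t(q, p, p)

Derivation:
Left:  r(m) ∪ t(q, p, p) ∪ p ∪ q ∪ q ∪ k
  Drop duplicates:  drop duplicate q
  Sort:  k ∪ p ∪ q ∪ r(m) ∪ t(q, p, p)
Right:  (m ∪ t(q, p, p)) ∪ (m ∪ (r(k) ∪ (q ∪ p)))
  Flatten:  m ∪ t(q, p, p) ∪ m ∪ r(k) ∪ q ∪ p
  Idempotence:  drop duplicate m
  Sort arguments:  m ∪ p ∪ q ∪ r(k) ∪ t(q, p, p)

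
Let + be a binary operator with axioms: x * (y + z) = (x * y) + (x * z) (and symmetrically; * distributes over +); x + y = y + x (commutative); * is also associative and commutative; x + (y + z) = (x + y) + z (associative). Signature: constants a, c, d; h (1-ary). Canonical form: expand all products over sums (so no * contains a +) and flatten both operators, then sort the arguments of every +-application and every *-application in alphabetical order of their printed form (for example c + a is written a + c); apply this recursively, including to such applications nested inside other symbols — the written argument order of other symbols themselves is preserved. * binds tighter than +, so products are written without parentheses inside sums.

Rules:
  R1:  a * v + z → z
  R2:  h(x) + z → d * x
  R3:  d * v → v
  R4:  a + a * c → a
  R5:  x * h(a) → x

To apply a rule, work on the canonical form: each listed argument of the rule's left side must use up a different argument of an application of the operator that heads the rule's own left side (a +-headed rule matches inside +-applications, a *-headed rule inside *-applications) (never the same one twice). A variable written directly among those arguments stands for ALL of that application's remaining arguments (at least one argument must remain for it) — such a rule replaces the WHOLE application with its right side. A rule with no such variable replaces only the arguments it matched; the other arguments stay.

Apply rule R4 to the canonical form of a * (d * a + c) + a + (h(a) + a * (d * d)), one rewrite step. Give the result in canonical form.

Answer: a + a * a * d + a * d * d + h(a)

Derivation:
Canonical form:  a + a * a * d + a * c + a * d * d + h(a)
R4 matches:  uses a, a * c
Giving:  a + a * a * d + a * d * d + h(a)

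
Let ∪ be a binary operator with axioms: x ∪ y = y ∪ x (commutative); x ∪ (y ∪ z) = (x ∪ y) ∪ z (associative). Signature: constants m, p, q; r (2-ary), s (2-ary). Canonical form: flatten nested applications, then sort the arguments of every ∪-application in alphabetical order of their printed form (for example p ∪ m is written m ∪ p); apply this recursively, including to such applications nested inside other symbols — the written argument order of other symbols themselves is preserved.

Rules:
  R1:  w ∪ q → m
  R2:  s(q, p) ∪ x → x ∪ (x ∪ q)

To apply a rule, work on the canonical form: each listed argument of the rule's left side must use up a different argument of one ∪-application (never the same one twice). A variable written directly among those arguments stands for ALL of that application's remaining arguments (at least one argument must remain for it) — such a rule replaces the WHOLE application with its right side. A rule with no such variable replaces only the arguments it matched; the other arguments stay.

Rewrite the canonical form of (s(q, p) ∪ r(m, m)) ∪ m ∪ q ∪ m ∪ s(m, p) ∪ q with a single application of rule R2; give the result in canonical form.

Answer: m ∪ m ∪ m ∪ m ∪ q ∪ q ∪ q ∪ q ∪ q ∪ r(m, m) ∪ r(m, m) ∪ s(m, p) ∪ s(m, p)

Derivation:
Canonical form:  m ∪ m ∪ q ∪ q ∪ r(m, m) ∪ s(m, p) ∪ s(q, p)
R2 matches:  uses s(q, p);  x := m ∪ m ∪ q ∪ q ∪ r(m, m) ∪ s(m, p)
The extension variable absorbs all remaining arguments, so the whole application is rewritten.
New term:  m ∪ m ∪ m ∪ m ∪ q ∪ q ∪ q ∪ q ∪ q ∪ r(m, m) ∪ r(m, m) ∪ s(m, p) ∪ s(m, p)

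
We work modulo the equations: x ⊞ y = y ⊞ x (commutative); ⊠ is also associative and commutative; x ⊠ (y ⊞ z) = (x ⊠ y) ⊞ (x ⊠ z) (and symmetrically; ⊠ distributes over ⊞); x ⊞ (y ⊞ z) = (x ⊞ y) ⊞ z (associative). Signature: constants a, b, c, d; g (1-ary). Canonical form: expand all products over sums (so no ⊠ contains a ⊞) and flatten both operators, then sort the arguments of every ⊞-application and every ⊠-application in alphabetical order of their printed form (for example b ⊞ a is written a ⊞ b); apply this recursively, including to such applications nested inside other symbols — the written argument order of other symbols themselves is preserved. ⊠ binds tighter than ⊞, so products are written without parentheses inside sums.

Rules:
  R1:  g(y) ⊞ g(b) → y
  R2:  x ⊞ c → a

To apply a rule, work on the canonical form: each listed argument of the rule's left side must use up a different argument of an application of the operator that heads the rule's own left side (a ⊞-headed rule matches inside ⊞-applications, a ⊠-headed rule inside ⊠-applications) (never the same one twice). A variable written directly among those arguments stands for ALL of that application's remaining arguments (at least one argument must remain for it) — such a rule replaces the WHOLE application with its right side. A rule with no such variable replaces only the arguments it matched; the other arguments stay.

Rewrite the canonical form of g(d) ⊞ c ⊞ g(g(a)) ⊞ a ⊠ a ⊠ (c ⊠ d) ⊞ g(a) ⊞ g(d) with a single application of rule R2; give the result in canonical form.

Canonical form:  a ⊠ a ⊠ c ⊠ d ⊞ c ⊞ g(a) ⊞ g(d) ⊞ g(d) ⊞ g(g(a))
R2 matches:  uses c;  x := a ⊠ a ⊠ c ⊠ d ⊞ g(a) ⊞ g(d) ⊞ g(d) ⊞ g(g(a))
The variable takes the whole remainder — replace the entire application.
Giving:  a

Answer: a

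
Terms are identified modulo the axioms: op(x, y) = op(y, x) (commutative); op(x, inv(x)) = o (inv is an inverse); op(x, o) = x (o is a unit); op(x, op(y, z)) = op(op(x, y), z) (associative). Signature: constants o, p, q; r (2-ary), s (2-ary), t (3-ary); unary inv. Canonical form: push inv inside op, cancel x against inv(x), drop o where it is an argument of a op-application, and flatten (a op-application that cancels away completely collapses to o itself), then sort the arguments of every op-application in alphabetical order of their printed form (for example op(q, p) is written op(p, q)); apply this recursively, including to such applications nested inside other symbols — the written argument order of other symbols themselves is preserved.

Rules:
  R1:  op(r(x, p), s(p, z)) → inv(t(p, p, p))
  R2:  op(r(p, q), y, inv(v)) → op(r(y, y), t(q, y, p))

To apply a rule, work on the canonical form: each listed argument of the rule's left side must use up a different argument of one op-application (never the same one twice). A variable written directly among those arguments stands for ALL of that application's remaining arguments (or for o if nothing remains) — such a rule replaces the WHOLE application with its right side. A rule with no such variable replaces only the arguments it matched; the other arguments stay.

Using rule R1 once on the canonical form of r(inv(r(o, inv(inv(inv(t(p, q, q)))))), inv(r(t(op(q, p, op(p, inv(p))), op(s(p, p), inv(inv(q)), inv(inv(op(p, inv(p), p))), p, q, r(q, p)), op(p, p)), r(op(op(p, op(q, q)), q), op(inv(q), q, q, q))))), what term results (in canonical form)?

Canonical form:  r(inv(r(o, inv(t(p, q, q)))), inv(r(t(op(p, q), op(p, p, q, q, r(q, p), s(p, p)), op(p, p)), r(op(p, q, q, q), op(q, q)))))
R1 matches:  uses r(q, p), s(p, p);  x := q, z := p
Giving:  r(inv(r(o, inv(t(p, q, q)))), inv(r(t(op(p, q), op(inv(t(p, p, p)), p, p, q, q), op(p, p)), r(op(p, q, q, q), op(q, q)))))

Answer: r(inv(r(o, inv(t(p, q, q)))), inv(r(t(op(p, q), op(inv(t(p, p, p)), p, p, q, q), op(p, p)), r(op(p, q, q, q), op(q, q)))))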